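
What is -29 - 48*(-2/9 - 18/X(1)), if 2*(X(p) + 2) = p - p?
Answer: -1351/3 ≈ -450.33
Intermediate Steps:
X(p) = -2 (X(p) = -2 + (p - p)/2 = -2 + (1/2)*0 = -2 + 0 = -2)
-29 - 48*(-2/9 - 18/X(1)) = -29 - 48*(-2/9 - 18/(-2)) = -29 - 48*(-2*1/9 - 18*(-1/2)) = -29 - 48*(-2/9 + 9) = -29 - 48*79/9 = -29 - 1264/3 = -1351/3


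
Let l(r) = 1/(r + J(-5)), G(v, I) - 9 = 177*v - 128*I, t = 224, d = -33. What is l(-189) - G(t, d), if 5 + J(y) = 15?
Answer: -7854700/179 ≈ -43881.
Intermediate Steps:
G(v, I) = 9 - 128*I + 177*v (G(v, I) = 9 + (177*v - 128*I) = 9 + (-128*I + 177*v) = 9 - 128*I + 177*v)
J(y) = 10 (J(y) = -5 + 15 = 10)
l(r) = 1/(10 + r) (l(r) = 1/(r + 10) = 1/(10 + r))
l(-189) - G(t, d) = 1/(10 - 189) - (9 - 128*(-33) + 177*224) = 1/(-179) - (9 + 4224 + 39648) = -1/179 - 1*43881 = -1/179 - 43881 = -7854700/179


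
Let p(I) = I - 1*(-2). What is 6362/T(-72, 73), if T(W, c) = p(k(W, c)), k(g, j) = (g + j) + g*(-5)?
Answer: 6362/363 ≈ 17.526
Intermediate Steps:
k(g, j) = j - 4*g (k(g, j) = (g + j) - 5*g = j - 4*g)
p(I) = 2 + I (p(I) = I + 2 = 2 + I)
T(W, c) = 2 + c - 4*W (T(W, c) = 2 + (c - 4*W) = 2 + c - 4*W)
6362/T(-72, 73) = 6362/(2 + 73 - 4*(-72)) = 6362/(2 + 73 + 288) = 6362/363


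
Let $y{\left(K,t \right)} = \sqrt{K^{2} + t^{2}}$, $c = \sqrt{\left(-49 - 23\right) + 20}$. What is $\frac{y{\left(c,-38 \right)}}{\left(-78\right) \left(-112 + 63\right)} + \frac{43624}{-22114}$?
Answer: $- \frac{21812}{11057} + \frac{2 \sqrt{87}}{1911} \approx -1.9629$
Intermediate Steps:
$c = 2 i \sqrt{13}$ ($c = \sqrt{-72 + 20} = \sqrt{-52} = 2 i \sqrt{13} \approx 7.2111 i$)
$\frac{y{\left(c,-38 \right)}}{\left(-78\right) \left(-112 + 63\right)} + \frac{43624}{-22114} = \frac{\sqrt{\left(2 i \sqrt{13}\right)^{2} + \left(-38\right)^{2}}}{\left(-78\right) \left(-112 + 63\right)} + \frac{43624}{-22114} = \frac{\sqrt{-52 + 1444}}{\left(-78\right) \left(-49\right)} + 43624 \left(- \frac{1}{22114}\right) = \frac{\sqrt{1392}}{3822} - \frac{21812}{11057} = 4 \sqrt{87} \cdot \frac{1}{3822} - \frac{21812}{11057} = \frac{2 \sqrt{87}}{1911} - \frac{21812}{11057} = - \frac{21812}{11057} + \frac{2 \sqrt{87}}{1911}$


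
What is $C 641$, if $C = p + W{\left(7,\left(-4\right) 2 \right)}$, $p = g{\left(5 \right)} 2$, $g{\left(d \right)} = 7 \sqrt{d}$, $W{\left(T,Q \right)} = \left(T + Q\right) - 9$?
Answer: $-6410 + 8974 \sqrt{5} \approx 13656.0$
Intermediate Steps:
$W{\left(T,Q \right)} = -9 + Q + T$ ($W{\left(T,Q \right)} = \left(Q + T\right) - 9 = -9 + Q + T$)
$p = 14 \sqrt{5}$ ($p = 7 \sqrt{5} \cdot 2 = 14 \sqrt{5} \approx 31.305$)
$C = -10 + 14 \sqrt{5}$ ($C = 14 \sqrt{5} - 10 = -10 + 14 \sqrt{5} \approx 21.305$)
$C 641 = \left(-10 + 14 \sqrt{5}\right) 641 = -6410 + 8974 \sqrt{5}$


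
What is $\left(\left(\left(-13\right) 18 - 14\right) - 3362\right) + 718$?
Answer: $-2892$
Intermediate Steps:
$\left(\left(\left(-13\right) 18 - 14\right) - 3362\right) + 718 = \left(\left(-234 - 14\right) - 3362\right) + 718 = \left(-248 - 3362\right) + 718 = -3610 + 718 = -2892$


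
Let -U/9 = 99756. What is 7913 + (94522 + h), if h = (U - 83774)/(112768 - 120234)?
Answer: 382880644/3733 ≈ 1.0257e+5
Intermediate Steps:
U = -897804 (U = -9*99756 = -897804)
h = 490789/3733 (h = (-897804 - 83774)/(112768 - 120234) = -981578/(-7466) = -981578*(-1/7466) = 490789/3733 ≈ 131.47)
7913 + (94522 + h) = 7913 + (94522 + 490789/3733) = 7913 + 353341415/3733 = 382880644/3733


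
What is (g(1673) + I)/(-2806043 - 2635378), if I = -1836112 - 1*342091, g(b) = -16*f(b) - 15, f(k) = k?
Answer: 2204986/5441421 ≈ 0.40522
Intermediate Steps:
g(b) = -15 - 16*b (g(b) = -16*b - 15 = -15 - 16*b)
I = -2178203 (I = -1836112 - 342091 = -2178203)
(g(1673) + I)/(-2806043 - 2635378) = ((-15 - 16*1673) - 2178203)/(-2806043 - 2635378) = ((-15 - 26768) - 2178203)/(-5441421) = (-26783 - 2178203)*(-1/5441421) = -2204986*(-1/5441421) = 2204986/5441421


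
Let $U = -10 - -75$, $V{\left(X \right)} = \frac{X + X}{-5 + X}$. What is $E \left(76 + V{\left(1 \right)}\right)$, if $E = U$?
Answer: $\frac{9815}{2} \approx 4907.5$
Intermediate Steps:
$V{\left(X \right)} = \frac{2 X}{-5 + X}$
$U = 65$ ($U = -10 + 75 = 65$)
$E = 65$
$E \left(76 + V{\left(1 \right)}\right) = 65 \left(76 + 2 \cdot 1 \frac{1}{-5 + 1}\right) = 65 \left(76 + 2 \cdot 1 \frac{1}{-4}\right) = 65 \left(76 + 2 \cdot 1 \left(- \frac{1}{4}\right)\right) = 65 \left(76 - \frac{1}{2}\right) = 65 \cdot \frac{151}{2} = \frac{9815}{2}$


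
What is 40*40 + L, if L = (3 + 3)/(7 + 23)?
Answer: 8001/5 ≈ 1600.2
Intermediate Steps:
L = 1/5 (L = 6/30 = 6*(1/30) = 1/5 ≈ 0.20000)
40*40 + L = 40*40 + 1/5 = 1600 + 1/5 = 8001/5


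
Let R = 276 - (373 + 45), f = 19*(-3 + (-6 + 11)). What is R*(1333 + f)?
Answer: -194682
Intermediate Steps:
f = 38 (f = 19*(-3 + 5) = 19*2 = 38)
R = -142 (R = 276 - 1*418 = 276 - 418 = -142)
R*(1333 + f) = -142*(1333 + 38) = -142*1371 = -194682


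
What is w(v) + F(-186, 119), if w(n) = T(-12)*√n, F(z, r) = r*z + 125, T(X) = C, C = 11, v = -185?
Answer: -22009 + 11*I*√185 ≈ -22009.0 + 149.62*I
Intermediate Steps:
T(X) = 11
F(z, r) = 125 + r*z
w(n) = 11*√n
w(v) + F(-186, 119) = 11*√(-185) + (125 + 119*(-186)) = 11*(I*√185) + (125 - 22134) = 11*I*√185 - 22009 = -22009 + 11*I*√185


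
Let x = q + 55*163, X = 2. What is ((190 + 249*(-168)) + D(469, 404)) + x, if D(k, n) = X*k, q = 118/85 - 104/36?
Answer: -24281483/765 ≈ -31741.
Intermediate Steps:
q = -1148/765 (q = 118*(1/85) - 104*1/36 = 118/85 - 26/9 = -1148/765 ≈ -1.5007)
D(k, n) = 2*k
x = 6857077/765 (x = -1148/765 + 55*163 = -1148/765 + 8965 = 6857077/765 ≈ 8963.5)
((190 + 249*(-168)) + D(469, 404)) + x = ((190 + 249*(-168)) + 2*469) + 6857077/765 = ((190 - 41832) + 938) + 6857077/765 = (-41642 + 938) + 6857077/765 = -40704 + 6857077/765 = -24281483/765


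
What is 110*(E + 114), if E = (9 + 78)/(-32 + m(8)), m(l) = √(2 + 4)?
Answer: 6229740/509 - 4785*√6/509 ≈ 12216.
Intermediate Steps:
m(l) = √6
E = 87/(-32 + √6) (E = (9 + 78)/(-32 + √6) = 87/(-32 + √6) ≈ -2.9441)
110*(E + 114) = 110*((-1392/509 - 87*√6/1018) + 114) = 110*(56634/509 - 87*√6/1018) = 6229740/509 - 4785*√6/509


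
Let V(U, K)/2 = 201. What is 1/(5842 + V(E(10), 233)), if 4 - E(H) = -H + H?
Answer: 1/6244 ≈ 0.00016015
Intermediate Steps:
E(H) = 4 (E(H) = 4 - (-H + H) = 4 - 1*0 = 4 + 0 = 4)
V(U, K) = 402 (V(U, K) = 2*201 = 402)
1/(5842 + V(E(10), 233)) = 1/(5842 + 402) = 1/6244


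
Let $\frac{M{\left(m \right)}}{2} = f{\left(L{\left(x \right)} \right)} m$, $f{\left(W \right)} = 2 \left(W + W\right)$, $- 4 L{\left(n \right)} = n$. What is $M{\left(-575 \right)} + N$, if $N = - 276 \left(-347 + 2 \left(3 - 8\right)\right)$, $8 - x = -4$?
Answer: $112332$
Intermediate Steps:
$x = 12$ ($x = 8 - -4 = 8 + 4 = 12$)
$L{\left(n \right)} = - \frac{n}{4}$
$f{\left(W \right)} = 4 W$ ($f{\left(W \right)} = 2 \cdot 2 W = 4 W$)
$N = 98532$ ($N = - 276 \left(-347 + 2 \left(-5\right)\right) = - 276 \left(-347 - 10\right) = \left(-276\right) \left(-357\right) = 98532$)
$M{\left(m \right)} = - 24 m$ ($M{\left(m \right)} = 2 \cdot 4 \left(\left(- \frac{1}{4}\right) 12\right) m = 2 \cdot 4 \left(-3\right) m = 2 \left(- 12 m\right) = - 24 m$)
$M{\left(-575 \right)} + N = \left(-24\right) \left(-575\right) + 98532 = 13800 + 98532 = 112332$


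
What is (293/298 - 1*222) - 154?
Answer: -111755/298 ≈ -375.02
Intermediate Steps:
(293/298 - 1*222) - 154 = (293*(1/298) - 222) - 154 = (293/298 - 222) - 154 = -65863/298 - 154 = -111755/298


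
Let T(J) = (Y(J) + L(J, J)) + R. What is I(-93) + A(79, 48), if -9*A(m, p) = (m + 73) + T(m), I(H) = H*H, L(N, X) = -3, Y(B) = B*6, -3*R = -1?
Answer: 231653/27 ≈ 8579.7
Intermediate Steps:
R = ⅓ (R = -⅓*(-1) = ⅓ ≈ 0.33333)
Y(B) = 6*B
T(J) = -8/3 + 6*J (T(J) = (6*J - 3) + ⅓ = (-3 + 6*J) + ⅓ = -8/3 + 6*J)
I(H) = H²
A(m, p) = -211/27 - 7*m/9 (A(m, p) = -((m + 73) + (-8/3 + 6*m))/9 = -((73 + m) + (-8/3 + 6*m))/9 = -(211/3 + 7*m)/9 = -211/27 - 7*m/9)
I(-93) + A(79, 48) = (-93)² + (-211/27 - 7/9*79) = 8649 + (-211/27 - 553/9) = 8649 - 1870/27 = 231653/27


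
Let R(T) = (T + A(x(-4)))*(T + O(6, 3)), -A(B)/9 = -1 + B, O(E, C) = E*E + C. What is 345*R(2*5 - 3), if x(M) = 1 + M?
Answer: 682410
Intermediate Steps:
O(E, C) = C + E**2 (O(E, C) = E**2 + C = C + E**2)
A(B) = 9 - 9*B (A(B) = -9*(-1 + B) = 9 - 9*B)
R(T) = (36 + T)*(39 + T) (R(T) = (T + (9 - 9*(1 - 4)))*(T + (3 + 6**2)) = (T + (9 - 9*(-3)))*(T + (3 + 36)) = (T + (9 + 27))*(T + 39) = (T + 36)*(39 + T) = (36 + T)*(39 + T))
345*R(2*5 - 3) = 345*(1404 + (2*5 - 3)**2 + 75*(2*5 - 3)) = 345*(1404 + (10 - 3)**2 + 75*(10 - 3)) = 345*(1404 + 7**2 + 75*7) = 345*(1404 + 49 + 525) = 345*1978 = 682410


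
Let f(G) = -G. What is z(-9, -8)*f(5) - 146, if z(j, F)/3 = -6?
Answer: -56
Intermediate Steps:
z(j, F) = -18 (z(j, F) = 3*(-6) = -18)
z(-9, -8)*f(5) - 146 = -(-18)*5 - 146 = -18*(-5) - 146 = 90 - 146 = -56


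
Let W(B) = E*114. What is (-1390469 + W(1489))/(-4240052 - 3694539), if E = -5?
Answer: 1391039/7934591 ≈ 0.17531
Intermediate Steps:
W(B) = -570 (W(B) = -5*114 = -570)
(-1390469 + W(1489))/(-4240052 - 3694539) = (-1390469 - 570)/(-4240052 - 3694539) = -1391039/(-7934591) = -1391039*(-1/7934591) = 1391039/7934591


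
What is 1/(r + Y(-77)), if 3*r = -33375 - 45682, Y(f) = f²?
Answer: -3/61270 ≈ -4.8964e-5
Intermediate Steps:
r = -79057/3 (r = (-33375 - 45682)/3 = (⅓)*(-79057) = -79057/3 ≈ -26352.)
1/(r + Y(-77)) = 1/(-79057/3 + (-77)²) = 1/(-79057/3 + 5929) = 1/(-61270/3) = -3/61270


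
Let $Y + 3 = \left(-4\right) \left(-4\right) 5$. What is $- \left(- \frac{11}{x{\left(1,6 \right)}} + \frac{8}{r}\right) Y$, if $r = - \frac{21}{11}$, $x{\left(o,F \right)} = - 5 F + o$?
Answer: $\frac{25531}{87} \approx 293.46$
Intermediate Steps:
$x{\left(o,F \right)} = o - 5 F$
$r = - \frac{21}{11}$ ($r = \left(-21\right) \frac{1}{11} = - \frac{21}{11} \approx -1.9091$)
$Y = 77$ ($Y = -3 + \left(-4\right) \left(-4\right) 5 = -3 + 16 \cdot 5 = -3 + 80 = 77$)
$- \left(- \frac{11}{x{\left(1,6 \right)}} + \frac{8}{r}\right) Y = - \left(- \frac{11}{1 - 30} + \frac{8}{- \frac{21}{11}}\right) 77 = - \left(- \frac{11}{1 - 30} + 8 \left(- \frac{11}{21}\right)\right) 77 = - \left(- \frac{11}{-29} - \frac{88}{21}\right) 77 = - \left(\left(-11\right) \left(- \frac{1}{29}\right) - \frac{88}{21}\right) 77 = - \left(\frac{11}{29} - \frac{88}{21}\right) 77 = - \frac{\left(-2321\right) 77}{609} = \left(-1\right) \left(- \frac{25531}{87}\right) = \frac{25531}{87}$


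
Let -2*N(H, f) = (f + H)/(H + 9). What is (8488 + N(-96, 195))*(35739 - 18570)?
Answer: 8452933953/58 ≈ 1.4574e+8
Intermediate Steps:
N(H, f) = -(H + f)/(2*(9 + H)) (N(H, f) = -(f + H)/(2*(H + 9)) = -(H + f)/(2*(9 + H)))
(8488 + N(-96, 195))*(35739 - 18570) = (8488 + (-1*(-96) - 1*195)/(2*(9 - 96)))*(35739 - 18570) = (8488 + (½)*(96 - 195)/(-87))*17169 = (8488 + (½)*(-1/87)*(-99))*17169 = (8488 + 33/58)*17169 = (492337/58)*17169 = 8452933953/58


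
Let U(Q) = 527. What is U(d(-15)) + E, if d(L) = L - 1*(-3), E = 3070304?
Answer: 3070831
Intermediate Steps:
d(L) = 3 + L (d(L) = L + 3 = 3 + L)
U(d(-15)) + E = 527 + 3070304 = 3070831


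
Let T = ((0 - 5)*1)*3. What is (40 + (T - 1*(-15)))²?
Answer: 1600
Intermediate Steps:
T = -15 (T = -5*1*3 = -5*3 = -15)
(40 + (T - 1*(-15)))² = (40 + (-15 - 1*(-15)))² = (40 + (-15 + 15))² = (40 + 0)² = 40² = 1600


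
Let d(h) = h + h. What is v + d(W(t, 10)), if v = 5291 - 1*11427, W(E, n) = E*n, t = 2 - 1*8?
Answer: -6256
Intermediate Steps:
t = -6 (t = 2 - 8 = -6)
d(h) = 2*h
v = -6136 (v = 5291 - 11427 = -6136)
v + d(W(t, 10)) = -6136 + 2*(-6*10) = -6136 + 2*(-60) = -6136 - 120 = -6256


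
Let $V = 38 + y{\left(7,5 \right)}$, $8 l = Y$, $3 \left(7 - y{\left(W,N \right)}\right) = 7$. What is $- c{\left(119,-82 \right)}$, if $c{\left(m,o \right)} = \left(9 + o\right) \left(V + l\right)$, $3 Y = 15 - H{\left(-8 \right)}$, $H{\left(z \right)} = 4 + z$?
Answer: $\frac{76139}{24} \approx 3172.5$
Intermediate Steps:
$y{\left(W,N \right)} = \frac{14}{3}$ ($y{\left(W,N \right)} = 7 - \frac{7}{3} = \frac{14}{3}$)
$Y = \frac{19}{3}$ ($Y = \frac{15 - \left(4 - 8\right)}{3} = \frac{15 - -4}{3} = \frac{15 + 4}{3} = \frac{1}{3} \cdot 19 = \frac{19}{3} \approx 6.3333$)
$l = \frac{19}{24}$ ($l = \frac{1}{8} \cdot \frac{19}{3} = \frac{19}{24} \approx 0.79167$)
$V = \frac{128}{3}$ ($V = 38 + \frac{14}{3} = \frac{128}{3} \approx 42.667$)
$c{\left(m,o \right)} = \frac{3129}{8} + \frac{1043 o}{24}$ ($c{\left(m,o \right)} = \left(9 + o\right) \left(\frac{128}{3} + \frac{19}{24}\right) = \left(9 + o\right) \frac{1043}{24} = \frac{3129}{8} + \frac{1043 o}{24}$)
$- c{\left(119,-82 \right)} = - (\frac{3129}{8} + \frac{1043}{24} \left(-82\right)) = - (\frac{3129}{8} - \frac{42763}{12}) = \left(-1\right) \left(- \frac{76139}{24}\right) = \frac{76139}{24}$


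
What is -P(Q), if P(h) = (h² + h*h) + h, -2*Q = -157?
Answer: -12403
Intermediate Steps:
Q = 157/2 (Q = -½*(-157) = 157/2 ≈ 78.500)
P(h) = h + 2*h² (P(h) = (h² + h²) + h = 2*h² + h = h + 2*h²)
-P(Q) = -157*(1 + 2*(157/2))/2 = -157*(1 + 157)/2 = -157*158/2 = -1*12403 = -12403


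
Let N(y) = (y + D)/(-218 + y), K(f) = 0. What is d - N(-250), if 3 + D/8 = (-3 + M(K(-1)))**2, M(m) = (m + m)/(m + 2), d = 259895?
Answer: 60815329/234 ≈ 2.5989e+5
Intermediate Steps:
M(m) = 2*m/(2 + m) (M(m) = (2*m)/(2 + m) = 2*m/(2 + m))
D = 48 (D = -24 + 8*(-3 + 2*0/(2 + 0))**2 = -24 + 8*(-3 + 2*0/2)**2 = -24 + 8*(-3 + 2*0*(1/2))**2 = -24 + 8*(-3 + 0)**2 = -24 + 8*(-3)**2 = -24 + 8*9 = -24 + 72 = 48)
N(y) = (48 + y)/(-218 + y) (N(y) = (y + 48)/(-218 + y) = (48 + y)/(-218 + y))
d - N(-250) = 259895 - (48 - 250)/(-218 - 250) = 259895 - (-202)/(-468) = 259895 - (-1)*(-202)/468 = 259895 - 1*101/234 = 259895 - 101/234 = 60815329/234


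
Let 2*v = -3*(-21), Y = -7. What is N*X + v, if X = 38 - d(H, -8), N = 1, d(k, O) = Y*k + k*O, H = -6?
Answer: -41/2 ≈ -20.500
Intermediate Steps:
d(k, O) = -7*k + O*k (d(k, O) = -7*k + k*O = -7*k + O*k)
v = 63/2 (v = (-3*(-21))/2 = (½)*63 = 63/2 ≈ 31.500)
X = -52 (X = 38 - (-6)*(-7 - 8) = 38 - (-6)*(-15) = 38 - 1*90 = 38 - 90 = -52)
N*X + v = 1*(-52) + 63/2 = -52 + 63/2 = -41/2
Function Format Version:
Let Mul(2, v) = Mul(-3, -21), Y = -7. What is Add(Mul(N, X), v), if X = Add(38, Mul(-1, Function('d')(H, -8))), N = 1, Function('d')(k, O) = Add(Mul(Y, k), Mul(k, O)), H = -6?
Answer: Rational(-41, 2) ≈ -20.500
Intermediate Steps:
Function('d')(k, O) = Add(Mul(-7, k), Mul(O, k)) (Function('d')(k, O) = Add(Mul(-7, k), Mul(k, O)) = Add(Mul(-7, k), Mul(O, k)))
v = Rational(63, 2) (v = Mul(Rational(1, 2), Mul(-3, -21)) = Mul(Rational(1, 2), 63) = Rational(63, 2) ≈ 31.500)
X = -52 (X = Add(38, Mul(-1, Mul(-6, Add(-7, -8)))) = Add(38, Mul(-1, Mul(-6, -15))) = Add(38, Mul(-1, 90)) = Add(38, -90) = -52)
Add(Mul(N, X), v) = Add(Mul(1, -52), Rational(63, 2)) = Add(-52, Rational(63, 2)) = Rational(-41, 2)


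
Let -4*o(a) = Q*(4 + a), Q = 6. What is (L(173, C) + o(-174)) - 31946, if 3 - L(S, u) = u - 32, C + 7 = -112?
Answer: -31537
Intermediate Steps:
C = -119 (C = -7 - 112 = -119)
o(a) = -6 - 3*a/2 (o(a) = -3*(4 + a)/2 = -(24 + 6*a)/4 = -6 - 3*a/2)
L(S, u) = 35 - u (L(S, u) = 3 - (u - 32) = 3 - (-32 + u) = 3 + (32 - u) = 35 - u)
(L(173, C) + o(-174)) - 31946 = ((35 - 1*(-119)) + (-6 - 3/2*(-174))) - 31946 = ((35 + 119) + (-6 + 261)) - 31946 = (154 + 255) - 31946 = 409 - 31946 = -31537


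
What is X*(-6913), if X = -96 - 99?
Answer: 1348035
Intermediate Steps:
X = -195
X*(-6913) = -195*(-6913) = 1348035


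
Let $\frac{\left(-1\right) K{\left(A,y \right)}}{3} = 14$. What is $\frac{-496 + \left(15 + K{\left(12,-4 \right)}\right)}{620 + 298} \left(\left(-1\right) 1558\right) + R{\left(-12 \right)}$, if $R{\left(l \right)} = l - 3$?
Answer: $\frac{400532}{459} \approx 872.62$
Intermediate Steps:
$K{\left(A,y \right)} = -42$ ($K{\left(A,y \right)} = \left(-3\right) 14 = -42$)
$R{\left(l \right)} = -3 + l$ ($R{\left(l \right)} = l - 3 = -3 + l$)
$\frac{-496 + \left(15 + K{\left(12,-4 \right)}\right)}{620 + 298} \left(\left(-1\right) 1558\right) + R{\left(-12 \right)} = \frac{-496 + \left(15 - 42\right)}{620 + 298} \left(\left(-1\right) 1558\right) - 15 = \frac{-496 - 27}{918} \left(-1558\right) - 15 = \left(-523\right) \frac{1}{918} \left(-1558\right) - 15 = \left(- \frac{523}{918}\right) \left(-1558\right) - 15 = \frac{407417}{459} - 15 = \frac{400532}{459}$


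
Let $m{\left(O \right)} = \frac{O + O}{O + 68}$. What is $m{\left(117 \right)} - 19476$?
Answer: $- \frac{3602826}{185} \approx -19475.0$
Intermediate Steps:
$m{\left(O \right)} = \frac{2 O}{68 + O}$
$m{\left(117 \right)} - 19476 = 2 \cdot 117 \frac{1}{68 + 117} - 19476 = 2 \cdot 117 \cdot \frac{1}{185} - 19476 = \frac{234}{185} - 19476 = - \frac{3602826}{185}$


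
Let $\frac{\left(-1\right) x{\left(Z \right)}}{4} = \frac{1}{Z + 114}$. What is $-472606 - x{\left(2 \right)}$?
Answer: $- \frac{13705573}{29} \approx -4.7261 \cdot 10^{5}$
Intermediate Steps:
$x{\left(Z \right)} = - \frac{4}{114 + Z}$ ($x{\left(Z \right)} = - \frac{4}{Z + 114} = - \frac{4}{114 + Z}$)
$-472606 - x{\left(2 \right)} = -472606 - - \frac{4}{114 + 2} = -472606 - - \frac{4}{116} = -472606 - \left(-4\right) \frac{1}{116} = -472606 - - \frac{1}{29} = -472606 + \frac{1}{29} = - \frac{13705573}{29}$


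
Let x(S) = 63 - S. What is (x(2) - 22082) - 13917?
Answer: -35938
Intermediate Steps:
(x(2) - 22082) - 13917 = ((63 - 1*2) - 22082) - 13917 = ((63 - 2) - 22082) - 13917 = (61 - 22082) - 13917 = -22021 - 13917 = -35938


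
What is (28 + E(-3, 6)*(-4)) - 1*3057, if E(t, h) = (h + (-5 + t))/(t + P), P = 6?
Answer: -9079/3 ≈ -3026.3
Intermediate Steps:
E(t, h) = (-5 + h + t)/(6 + t) (E(t, h) = (h + (-5 + t))/(t + 6) = (-5 + h + t)/(6 + t))
(28 + E(-3, 6)*(-4)) - 1*3057 = (28 + ((-5 + 6 - 3)/(6 - 3))*(-4)) - 1*3057 = (28 + (-2/3)*(-4)) - 3057 = (28 + ((1/3)*(-2))*(-4)) - 3057 = (28 - 2/3*(-4)) - 3057 = (28 + 8/3) - 3057 = 92/3 - 3057 = -9079/3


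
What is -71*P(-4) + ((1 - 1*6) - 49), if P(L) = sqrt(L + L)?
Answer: -54 - 142*I*sqrt(2) ≈ -54.0 - 200.82*I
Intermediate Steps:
P(L) = sqrt(2)*sqrt(L) (P(L) = sqrt(2*L) = sqrt(2)*sqrt(L))
-71*P(-4) + ((1 - 1*6) - 49) = -71*sqrt(2)*sqrt(-4) + ((1 - 1*6) - 49) = -71*sqrt(2)*2*I + ((1 - 6) - 49) = -142*I*sqrt(2) + (-5 - 49) = -142*I*sqrt(2) - 54 = -54 - 142*I*sqrt(2)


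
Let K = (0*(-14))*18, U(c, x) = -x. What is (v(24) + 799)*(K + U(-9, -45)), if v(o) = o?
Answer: 37035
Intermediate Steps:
K = 0 (K = 0*18 = 0)
(v(24) + 799)*(K + U(-9, -45)) = (24 + 799)*(0 - 1*(-45)) = 823*(0 + 45) = 823*45 = 37035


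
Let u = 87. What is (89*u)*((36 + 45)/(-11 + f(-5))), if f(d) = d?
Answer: -627183/16 ≈ -39199.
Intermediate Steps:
(89*u)*((36 + 45)/(-11 + f(-5))) = (89*87)*((36 + 45)/(-11 - 5)) = 7743*(81/(-16)) = 7743*(81*(-1/16)) = 7743*(-81/16) = -627183/16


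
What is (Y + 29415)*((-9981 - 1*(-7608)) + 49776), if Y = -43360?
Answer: -661034835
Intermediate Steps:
(Y + 29415)*((-9981 - 1*(-7608)) + 49776) = (-43360 + 29415)*((-9981 - 1*(-7608)) + 49776) = -13945*((-9981 + 7608) + 49776) = -13945*(-2373 + 49776) = -13945*47403 = -661034835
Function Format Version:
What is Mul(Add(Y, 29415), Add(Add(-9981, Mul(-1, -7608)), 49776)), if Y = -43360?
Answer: -661034835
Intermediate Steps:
Mul(Add(Y, 29415), Add(Add(-9981, Mul(-1, -7608)), 49776)) = Mul(Add(-43360, 29415), Add(Add(-9981, Mul(-1, -7608)), 49776)) = Mul(-13945, Add(Add(-9981, 7608), 49776)) = Mul(-13945, Add(-2373, 49776)) = Mul(-13945, 47403) = -661034835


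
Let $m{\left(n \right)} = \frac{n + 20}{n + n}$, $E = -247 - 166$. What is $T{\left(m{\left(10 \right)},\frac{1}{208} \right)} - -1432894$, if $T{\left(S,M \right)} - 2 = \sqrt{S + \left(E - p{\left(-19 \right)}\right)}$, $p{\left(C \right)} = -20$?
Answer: $1432896 + \frac{3 i \sqrt{174}}{2} \approx 1.4329 \cdot 10^{6} + 19.786 i$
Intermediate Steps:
$E = -413$
$m{\left(n \right)} = \frac{20 + n}{2 n}$
$T{\left(S,M \right)} = 2 + \sqrt{-393 + S}$ ($T{\left(S,M \right)} = 2 + \sqrt{S - 393} = 2 + \sqrt{-393 + S}$)
$T{\left(m{\left(10 \right)},\frac{1}{208} \right)} - -1432894 = \left(2 + \sqrt{-393 + \frac{20 + 10}{2 \cdot 10}}\right) - -1432894 = \left(2 + \sqrt{-393 + \frac{1}{2} \cdot \frac{1}{10} \cdot 30}\right) + 1432894 = \left(2 + \sqrt{-393 + \frac{3}{2}}\right) + 1432894 = \left(2 + \sqrt{- \frac{783}{2}}\right) + 1432894 = \left(2 + \frac{3 i \sqrt{174}}{2}\right) + 1432894 = 1432896 + \frac{3 i \sqrt{174}}{2}$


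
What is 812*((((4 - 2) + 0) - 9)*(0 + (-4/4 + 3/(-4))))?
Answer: 9947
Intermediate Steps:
812*((((4 - 2) + 0) - 9)*(0 + (-4/4 + 3/(-4)))) = 812*(((2 + 0) - 9)*(0 + (-4*¼ + 3*(-¼)))) = 812*((2 - 9)*(0 + (-1 - ¾))) = 812*(-7*(0 - 7/4)) = 812*(-7*(-7/4)) = 812*(49/4) = 9947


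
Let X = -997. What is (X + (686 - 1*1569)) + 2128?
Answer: 248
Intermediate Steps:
(X + (686 - 1*1569)) + 2128 = (-997 + (686 - 1*1569)) + 2128 = (-997 + (686 - 1569)) + 2128 = (-997 - 883) + 2128 = -1880 + 2128 = 248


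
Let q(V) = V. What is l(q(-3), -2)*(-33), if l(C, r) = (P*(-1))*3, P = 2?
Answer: 198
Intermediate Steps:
l(C, r) = -6 (l(C, r) = (2*(-1))*3 = -2*3 = -6)
l(q(-3), -2)*(-33) = -6*(-33) = 198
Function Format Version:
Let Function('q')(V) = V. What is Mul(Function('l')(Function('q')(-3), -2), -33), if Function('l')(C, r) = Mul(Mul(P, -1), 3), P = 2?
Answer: 198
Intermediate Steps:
Function('l')(C, r) = -6 (Function('l')(C, r) = Mul(Mul(2, -1), 3) = Mul(-2, 3) = -6)
Mul(Function('l')(Function('q')(-3), -2), -33) = Mul(-6, -33) = 198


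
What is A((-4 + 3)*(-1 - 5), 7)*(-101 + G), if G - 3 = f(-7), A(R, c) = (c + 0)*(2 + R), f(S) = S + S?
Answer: -6272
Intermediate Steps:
f(S) = 2*S
A(R, c) = c*(2 + R)
G = -11 (G = 3 + 2*(-7) = 3 - 14 = -11)
A((-4 + 3)*(-1 - 5), 7)*(-101 + G) = (7*(2 + (-4 + 3)*(-1 - 5)))*(-101 - 11) = (7*(2 - 1*(-6)))*(-112) = (7*(2 + 6))*(-112) = (7*8)*(-112) = 56*(-112) = -6272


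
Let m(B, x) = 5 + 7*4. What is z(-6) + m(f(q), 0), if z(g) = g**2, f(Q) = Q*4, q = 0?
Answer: 69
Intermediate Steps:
f(Q) = 4*Q
m(B, x) = 33 (m(B, x) = 5 + 28 = 33)
z(-6) + m(f(q), 0) = (-6)**2 + 33 = 36 + 33 = 69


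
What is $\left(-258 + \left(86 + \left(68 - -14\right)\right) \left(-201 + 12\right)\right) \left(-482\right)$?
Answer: $15428820$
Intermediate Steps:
$\left(-258 + \left(86 + \left(68 - -14\right)\right) \left(-201 + 12\right)\right) \left(-482\right) = \left(-258 + \left(86 + \left(68 + 14\right)\right) \left(-189\right)\right) \left(-482\right) = \left(-258 + \left(86 + 82\right) \left(-189\right)\right) \left(-482\right) = \left(-258 + 168 \left(-189\right)\right) \left(-482\right) = \left(-258 - 31752\right) \left(-482\right) = \left(-32010\right) \left(-482\right) = 15428820$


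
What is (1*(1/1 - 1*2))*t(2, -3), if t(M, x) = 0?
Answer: 0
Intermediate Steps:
(1*(1/1 - 1*2))*t(2, -3) = (1*(1/1 - 1*2))*0 = (1*(1 - 2))*0 = (1*(-1))*0 = -1*0 = 0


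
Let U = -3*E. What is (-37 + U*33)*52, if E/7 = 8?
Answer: -290212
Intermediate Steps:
E = 56 (E = 7*8 = 56)
U = -168 (U = -3*56 = -168)
(-37 + U*33)*52 = (-37 - 168*33)*52 = (-37 - 5544)*52 = -5581*52 = -290212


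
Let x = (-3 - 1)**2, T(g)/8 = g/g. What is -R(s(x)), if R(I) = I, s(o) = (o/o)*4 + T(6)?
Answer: -12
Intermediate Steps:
T(g) = 8 (T(g) = 8*(g/g) = 8*1 = 8)
x = 16 (x = (-4)**2 = 16)
s(o) = 12 (s(o) = (o/o)*4 + 8 = 1*4 + 8 = 4 + 8 = 12)
-R(s(x)) = -1*12 = -12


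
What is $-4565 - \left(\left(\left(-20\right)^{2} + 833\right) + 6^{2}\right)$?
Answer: $-5834$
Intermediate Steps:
$-4565 - \left(\left(\left(-20\right)^{2} + 833\right) + 6^{2}\right) = -4565 - \left(\left(400 + 833\right) + 36\right) = -4565 - \left(1233 + 36\right) = -4565 - 1269 = -5834$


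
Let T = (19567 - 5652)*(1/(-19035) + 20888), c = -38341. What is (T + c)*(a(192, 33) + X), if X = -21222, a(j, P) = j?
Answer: -7755747666736700/1269 ≈ -6.1117e+12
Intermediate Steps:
T = 1106529368857/3807 (T = 13915*(-1/19035 + 20888) = 13915*(397603079/19035) = 1106529368857/3807 ≈ 2.9066e+8)
(T + c)*(a(192, 33) + X) = (1106529368857/3807 - 38341)*(192 - 21222) = (1106383404670/3807)*(-21030) = -7755747666736700/1269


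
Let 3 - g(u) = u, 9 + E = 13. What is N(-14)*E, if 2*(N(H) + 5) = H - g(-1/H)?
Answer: -377/7 ≈ -53.857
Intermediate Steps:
E = 4 (E = -9 + 13 = 4)
g(u) = 3 - u
N(H) = -13/2 + H/2 - 1/(2*H) (N(H) = -5 + (H - (3 - (-1)/H))/2 = -5 + (H - (3 + 1/H))/2 = -5 + (H + (-3 - 1/H))/2 = -5 + (-3 + H - 1/H)/2 = -5 + (-3/2 + H/2 - 1/(2*H)) = -13/2 + H/2 - 1/(2*H))
N(-14)*E = ((½)*(-1 - 14*(-13 - 14))/(-14))*4 = ((½)*(-1/14)*(-1 - 14*(-27)))*4 = ((½)*(-1/14)*(-1 + 378))*4 = ((½)*(-1/14)*377)*4 = -377/28*4 = -377/7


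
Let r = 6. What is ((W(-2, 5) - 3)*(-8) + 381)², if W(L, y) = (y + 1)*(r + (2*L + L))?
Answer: 164025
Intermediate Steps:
W(L, y) = (1 + y)*(6 + 3*L) (W(L, y) = (y + 1)*(6 + (2*L + L)) = (1 + y)*(6 + 3*L))
((W(-2, 5) - 3)*(-8) + 381)² = (((6 + 3*(-2) + 6*5 + 3*(-2)*5) - 3)*(-8) + 381)² = (((6 - 6 + 30 - 30) - 3)*(-8) + 381)² = ((0 - 3)*(-8) + 381)² = (-3*(-8) + 381)² = (24 + 381)² = 405² = 164025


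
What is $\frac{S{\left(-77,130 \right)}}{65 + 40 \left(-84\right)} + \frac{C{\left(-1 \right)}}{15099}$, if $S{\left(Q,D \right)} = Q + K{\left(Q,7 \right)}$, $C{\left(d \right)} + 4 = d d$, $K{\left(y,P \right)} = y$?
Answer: $\frac{771787}{16583735} \approx 0.046539$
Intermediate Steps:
$C{\left(d \right)} = -4 + d^{2}$ ($C{\left(d \right)} = -4 + d d = -4 + d^{2}$)
$S{\left(Q,D \right)} = 2 Q$ ($S{\left(Q,D \right)} = Q + Q = 2 Q$)
$\frac{S{\left(-77,130 \right)}}{65 + 40 \left(-84\right)} + \frac{C{\left(-1 \right)}}{15099} = \frac{2 \left(-77\right)}{65 + 40 \left(-84\right)} + \frac{-4 + \left(-1\right)^{2}}{15099} = - \frac{154}{65 - 3360} + \left(-4 + 1\right) \frac{1}{15099} = - \frac{154}{-3295} - \frac{1}{5033} = \left(-154\right) \left(- \frac{1}{3295}\right) - \frac{1}{5033} = \frac{154}{3295} - \frac{1}{5033} = \frac{771787}{16583735}$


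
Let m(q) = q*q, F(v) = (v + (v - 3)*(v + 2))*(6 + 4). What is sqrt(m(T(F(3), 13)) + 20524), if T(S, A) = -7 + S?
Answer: sqrt(21053) ≈ 145.10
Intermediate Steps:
F(v) = 10*v + 10*(-3 + v)*(2 + v) (F(v) = (v + (-3 + v)*(2 + v))*10 = 10*v + 10*(-3 + v)*(2 + v))
m(q) = q**2
sqrt(m(T(F(3), 13)) + 20524) = sqrt((-7 + (-60 + 10*3**2))**2 + 20524) = sqrt((-7 + (-60 + 10*9))**2 + 20524) = sqrt((-7 + (-60 + 90))**2 + 20524) = sqrt((-7 + 30)**2 + 20524) = sqrt(23**2 + 20524) = sqrt(529 + 20524) = sqrt(21053)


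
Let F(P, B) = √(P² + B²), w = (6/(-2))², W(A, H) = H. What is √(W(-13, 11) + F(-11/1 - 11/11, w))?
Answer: √26 ≈ 5.0990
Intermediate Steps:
w = 9 (w = (6*(-½))² = (-3)² = 9)
F(P, B) = √(B² + P²)
√(W(-13, 11) + F(-11/1 - 11/11, w)) = √(11 + √(9² + (-11/1 - 11/11)²)) = √(11 + √(81 + (-11*1 - 11*1/11)²)) = √(11 + √(81 + (-11 - 1)²)) = √(11 + √(81 + (-12)²)) = √(11 + √(81 + 144)) = √(11 + √225) = √(11 + 15) = √26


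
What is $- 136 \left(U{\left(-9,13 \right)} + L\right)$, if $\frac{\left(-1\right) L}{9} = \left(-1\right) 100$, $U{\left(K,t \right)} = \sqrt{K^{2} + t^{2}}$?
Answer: $-122400 - 680 \sqrt{10} \approx -1.2455 \cdot 10^{5}$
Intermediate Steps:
$L = 900$ ($L = - 9 \left(\left(-1\right) 100\right) = \left(-9\right) \left(-100\right) = 900$)
$- 136 \left(U{\left(-9,13 \right)} + L\right) = - 136 \left(\sqrt{\left(-9\right)^{2} + 13^{2}} + 900\right) = - 136 \left(\sqrt{81 + 169} + 900\right) = - 136 \left(\sqrt{250} + 900\right) = - 136 \left(5 \sqrt{10} + 900\right) = - 136 \left(900 + 5 \sqrt{10}\right) = -122400 - 680 \sqrt{10}$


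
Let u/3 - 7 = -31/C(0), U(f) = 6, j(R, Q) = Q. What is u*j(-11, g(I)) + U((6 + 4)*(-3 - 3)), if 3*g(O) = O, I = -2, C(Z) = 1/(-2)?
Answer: -132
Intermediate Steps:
C(Z) = -½
g(O) = O/3
u = 207 (u = 21 + 3*(-31/(-½)) = 21 + 3*(-31*(-2)) = 21 + 3*62 = 21 + 186 = 207)
u*j(-11, g(I)) + U((6 + 4)*(-3 - 3)) = 207*((⅓)*(-2)) + 6 = 207*(-⅔) + 6 = -138 + 6 = -132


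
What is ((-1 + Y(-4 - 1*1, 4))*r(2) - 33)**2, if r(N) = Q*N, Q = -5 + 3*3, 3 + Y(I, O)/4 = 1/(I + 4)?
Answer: 28561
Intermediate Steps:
Y(I, O) = -12 + 4/(4 + I) (Y(I, O) = -12 + 4/(I + 4) = -12 + 4/(4 + I))
Q = 4 (Q = -5 + 9 = 4)
r(N) = 4*N
((-1 + Y(-4 - 1*1, 4))*r(2) - 33)**2 = ((-1 + 4*(-11 - 3*(-4 - 1*1))/(4 + (-4 - 1*1)))*(4*2) - 33)**2 = ((-1 + 4*(-11 - 3*(-4 - 1))/(4 + (-4 - 1)))*8 - 33)**2 = ((-1 + 4*(-11 - 3*(-5))/(4 - 5))*8 - 33)**2 = ((-1 + 4*(-11 + 15)/(-1))*8 - 33)**2 = ((-1 + 4*(-1)*4)*8 - 33)**2 = ((-1 - 16)*8 - 33)**2 = (-17*8 - 33)**2 = (-136 - 33)**2 = (-169)**2 = 28561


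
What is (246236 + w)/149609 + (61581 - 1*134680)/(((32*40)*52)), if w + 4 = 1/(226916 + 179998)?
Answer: 85341347491441/155847671362560 ≈ 0.54760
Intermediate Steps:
w = -1627655/406914 (w = -4 + 1/(226916 + 179998) = -4 + 1/406914 = -1627655/406914 ≈ -4.0000)
(246236 + w)/149609 + (61581 - 1*134680)/(((32*40)*52)) = (246236 - 1627655/406914)/149609 + (61581 - 1*134680)/(((32*40)*52)) = (100195248049/406914)*(1/149609) + (61581 - 134680)/((1280*52)) = 100195248049/60877996626 - 73099/66560 = 100195248049/60877996626 - 73099*1/66560 = 100195248049/60877996626 - 5623/5120 = 85341347491441/155847671362560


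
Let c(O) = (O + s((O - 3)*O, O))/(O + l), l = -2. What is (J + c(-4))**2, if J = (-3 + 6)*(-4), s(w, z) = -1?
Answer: 4489/36 ≈ 124.69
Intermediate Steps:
c(O) = (-1 + O)/(-2 + O) (c(O) = (O - 1)/(O - 2) = (-1 + O)/(-2 + O))
J = -12 (J = 3*(-4) = -12)
(J + c(-4))**2 = (-12 + (-1 - 4)/(-2 - 4))**2 = (-12 - 5/(-6))**2 = (-12 - 1/6*(-5))**2 = (-12 + 5/6)**2 = (-67/6)**2 = 4489/36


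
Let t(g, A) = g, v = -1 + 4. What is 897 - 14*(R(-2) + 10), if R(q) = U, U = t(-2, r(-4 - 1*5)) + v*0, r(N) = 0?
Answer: 785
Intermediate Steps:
v = 3
U = -2 (U = -2 + 3*0 = -2 + 0 = -2)
R(q) = -2
897 - 14*(R(-2) + 10) = 897 - 14*(-2 + 10) = 897 - 14*8 = 897 - 1*112 = 897 - 112 = 785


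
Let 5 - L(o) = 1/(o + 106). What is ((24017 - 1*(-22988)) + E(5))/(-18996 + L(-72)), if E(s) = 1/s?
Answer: -7990884/3228475 ≈ -2.4751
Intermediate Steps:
L(o) = 5 - 1/(106 + o) (L(o) = 5 - 1/(o + 106) = 5 - 1/(106 + o))
((24017 - 1*(-22988)) + E(5))/(-18996 + L(-72)) = ((24017 - 1*(-22988)) + 1/5)/(-18996 + (529 + 5*(-72))/(106 - 72)) = ((24017 + 22988) + ⅕)/(-18996 + (529 - 360)/34) = (47005 + ⅕)/(-18996 + (1/34)*169) = 235026/(5*(-18996 + 169/34)) = 235026/(5*(-645695/34)) = (235026/5)*(-34/645695) = -7990884/3228475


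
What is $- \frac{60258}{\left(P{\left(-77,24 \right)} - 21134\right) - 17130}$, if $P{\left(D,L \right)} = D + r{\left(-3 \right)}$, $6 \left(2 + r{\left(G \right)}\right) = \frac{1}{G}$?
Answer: $\frac{1084644}{690175} \approx 1.5715$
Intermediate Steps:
$r{\left(G \right)} = -2 + \frac{1}{6 G}$
$P{\left(D,L \right)} = - \frac{37}{18} + D$ ($P{\left(D,L \right)} = D - \left(2 - \frac{1}{6 \left(-3\right)}\right) = D + \left(-2 + \frac{1}{6} \left(- \frac{1}{3}\right)\right) = D - \frac{37}{18} = - \frac{37}{18} + D$)
$- \frac{60258}{\left(P{\left(-77,24 \right)} - 21134\right) - 17130} = - \frac{60258}{\left(\left(- \frac{37}{18} - 77\right) - 21134\right) - 17130} = - \frac{60258}{\left(- \frac{1423}{18} - 21134\right) - 17130} = - \frac{60258}{- \frac{381835}{18} - 17130} = - \frac{60258}{- \frac{690175}{18}} = \left(-60258\right) \left(- \frac{18}{690175}\right) = \frac{1084644}{690175}$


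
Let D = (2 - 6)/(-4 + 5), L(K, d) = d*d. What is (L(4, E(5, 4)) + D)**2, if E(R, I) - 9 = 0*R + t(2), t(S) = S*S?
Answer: 27225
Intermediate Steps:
t(S) = S**2
E(R, I) = 13 (E(R, I) = 9 + (0*R + 2**2) = 9 + (0 + 4) = 9 + 4 = 13)
L(K, d) = d**2
D = -4 (D = -4/1 = -4*1 = -4)
(L(4, E(5, 4)) + D)**2 = (13**2 - 4)**2 = (169 - 4)**2 = 165**2 = 27225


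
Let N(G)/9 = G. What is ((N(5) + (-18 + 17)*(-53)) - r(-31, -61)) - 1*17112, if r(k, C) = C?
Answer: -16953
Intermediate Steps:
N(G) = 9*G
((N(5) + (-18 + 17)*(-53)) - r(-31, -61)) - 1*17112 = ((9*5 + (-18 + 17)*(-53)) - 1*(-61)) - 1*17112 = ((45 - 1*(-53)) + 61) - 17112 = ((45 + 53) + 61) - 17112 = (98 + 61) - 17112 = 159 - 17112 = -16953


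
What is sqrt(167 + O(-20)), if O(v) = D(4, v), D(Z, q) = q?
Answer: 7*sqrt(3) ≈ 12.124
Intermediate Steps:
O(v) = v
sqrt(167 + O(-20)) = sqrt(167 - 20) = sqrt(147) = 7*sqrt(3)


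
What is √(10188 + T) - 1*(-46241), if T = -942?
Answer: 46241 + √9246 ≈ 46337.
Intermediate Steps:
√(10188 + T) - 1*(-46241) = √(10188 - 942) - 1*(-46241) = √9246 + 46241 = 46241 + √9246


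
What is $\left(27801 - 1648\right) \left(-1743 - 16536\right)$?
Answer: $-478050687$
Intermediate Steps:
$\left(27801 - 1648\right) \left(-1743 - 16536\right) = 26153 \left(-18279\right) = -478050687$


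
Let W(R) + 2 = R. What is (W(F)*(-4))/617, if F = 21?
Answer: -76/617 ≈ -0.12318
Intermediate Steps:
W(R) = -2 + R
(W(F)*(-4))/617 = ((-2 + 21)*(-4))/617 = (19*(-4))*(1/617) = -76*1/617 = -76/617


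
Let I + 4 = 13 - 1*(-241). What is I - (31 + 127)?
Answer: 92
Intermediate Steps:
I = 250 (I = -4 + (13 - 1*(-241)) = -4 + (13 + 241) = -4 + 254 = 250)
I - (31 + 127) = 250 - (31 + 127) = 250 - 1*158 = 250 - 158 = 92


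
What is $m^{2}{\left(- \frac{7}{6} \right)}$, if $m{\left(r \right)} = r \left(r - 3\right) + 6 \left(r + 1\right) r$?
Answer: $\frac{47089}{1296} \approx 36.334$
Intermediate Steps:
$m{\left(r \right)} = r \left(-3 + r\right) + 6 r \left(1 + r\right)$ ($m{\left(r \right)} = r \left(-3 + r\right) + 6 \left(1 + r\right) r = r \left(-3 + r\right) + 6 r \left(1 + r\right)$)
$m^{2}{\left(- \frac{7}{6} \right)} = \left(- \frac{7}{6} \left(3 + 7 \left(- \frac{7}{6}\right)\right)\right)^{2} = \left(\left(-7\right) \frac{1}{6} \left(3 + 7 \left(\left(-7\right) \frac{1}{6}\right)\right)\right)^{2} = \left(- \frac{7 \left(3 + 7 \left(- \frac{7}{6}\right)\right)}{6}\right)^{2} = \left(- \frac{7 \left(3 - \frac{49}{6}\right)}{6}\right)^{2} = \left(\left(- \frac{7}{6}\right) \left(- \frac{31}{6}\right)\right)^{2} = \left(\frac{217}{36}\right)^{2} = \frac{47089}{1296}$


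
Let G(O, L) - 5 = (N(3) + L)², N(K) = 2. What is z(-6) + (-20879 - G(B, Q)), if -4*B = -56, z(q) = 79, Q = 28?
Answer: -21705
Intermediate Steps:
B = 14 (B = -¼*(-56) = 14)
G(O, L) = 5 + (2 + L)²
z(-6) + (-20879 - G(B, Q)) = 79 + (-20879 - (5 + (2 + 28)²)) = 79 + (-20879 - (5 + 30²)) = 79 + (-20879 - (5 + 900)) = 79 + (-20879 - 1*905) = 79 + (-20879 - 905) = 79 - 21784 = -21705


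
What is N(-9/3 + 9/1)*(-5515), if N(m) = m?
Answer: -33090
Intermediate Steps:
N(-9/3 + 9/1)*(-5515) = (-9/3 + 9/1)*(-5515) = (-9*⅓ + 9*1)*(-5515) = (-3 + 9)*(-5515) = 6*(-5515) = -33090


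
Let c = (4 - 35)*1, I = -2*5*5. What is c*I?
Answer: 1550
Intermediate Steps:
I = -50 (I = -10*5 = -50)
c = -31 (c = -31*1 = -31)
c*I = -31*(-50) = 1550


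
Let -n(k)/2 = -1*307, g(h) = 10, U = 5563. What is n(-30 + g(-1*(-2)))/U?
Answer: 614/5563 ≈ 0.11037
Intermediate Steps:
n(k) = 614 (n(k) = -(-2)*307 = -2*(-307) = 614)
n(-30 + g(-1*(-2)))/U = 614/5563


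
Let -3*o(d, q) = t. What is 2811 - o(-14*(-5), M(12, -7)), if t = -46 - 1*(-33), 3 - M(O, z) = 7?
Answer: 8420/3 ≈ 2806.7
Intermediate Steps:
M(O, z) = -4 (M(O, z) = 3 - 1*7 = 3 - 7 = -4)
t = -13 (t = -46 + 33 = -13)
o(d, q) = 13/3 (o(d, q) = -1/3*(-13) = 13/3)
2811 - o(-14*(-5), M(12, -7)) = 2811 - 1*13/3 = 2811 - 13/3 = 8420/3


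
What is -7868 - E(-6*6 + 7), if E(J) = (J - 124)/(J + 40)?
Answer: -86395/11 ≈ -7854.1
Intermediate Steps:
E(J) = (-124 + J)/(40 + J)
-7868 - E(-6*6 + 7) = -7868 - (-124 + (-6*6 + 7))/(40 + (-6*6 + 7)) = -7868 - (-124 + (-36 + 7))/(40 + (-36 + 7)) = -7868 - (-124 - 29)/(40 - 29) = -7868 - (-153)/11 = -7868 - 1*(-153/11) = -7868 + 153/11 = -86395/11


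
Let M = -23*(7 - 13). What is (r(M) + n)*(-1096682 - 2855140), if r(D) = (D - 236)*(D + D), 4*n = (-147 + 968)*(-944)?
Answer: 872578104888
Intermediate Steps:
M = 138 (M = -23*(-6) = 138)
n = -193756 (n = ((-147 + 968)*(-944))/4 = (821*(-944))/4 = (1/4)*(-775024) = -193756)
r(D) = 2*D*(-236 + D) (r(D) = (-236 + D)*(2*D) = 2*D*(-236 + D))
(r(M) + n)*(-1096682 - 2855140) = (2*138*(-236 + 138) - 193756)*(-1096682 - 2855140) = (2*138*(-98) - 193756)*(-3951822) = (-27048 - 193756)*(-3951822) = -220804*(-3951822) = 872578104888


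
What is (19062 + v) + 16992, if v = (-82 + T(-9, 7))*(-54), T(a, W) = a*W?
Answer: 43884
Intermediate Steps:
T(a, W) = W*a
v = 7830 (v = (-82 + 7*(-9))*(-54) = (-82 - 63)*(-54) = -145*(-54) = 7830)
(19062 + v) + 16992 = (19062 + 7830) + 16992 = 26892 + 16992 = 43884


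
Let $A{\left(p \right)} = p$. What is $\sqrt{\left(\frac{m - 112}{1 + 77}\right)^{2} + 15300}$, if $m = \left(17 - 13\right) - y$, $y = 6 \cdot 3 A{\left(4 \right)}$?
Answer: $\frac{30 \sqrt{2874}}{13} \approx 123.71$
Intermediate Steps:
$y = 72$ ($y = 6 \cdot 3 \cdot 4 = 18 \cdot 4 = 72$)
$m = -68$ ($m = \left(17 - 13\right) - 72 = 4 - 72 = -68$)
$\sqrt{\left(\frac{m - 112}{1 + 77}\right)^{2} + 15300} = \sqrt{\left(\frac{-68 - 112}{1 + 77}\right)^{2} + 15300} = \sqrt{\left(- \frac{180}{78}\right)^{2} + 15300} = \sqrt{\left(\left(-180\right) \frac{1}{78}\right)^{2} + 15300} = \sqrt{\left(- \frac{30}{13}\right)^{2} + 15300} = \sqrt{\frac{900}{169} + 15300} = \sqrt{\frac{2586600}{169}} = \frac{30 \sqrt{2874}}{13}$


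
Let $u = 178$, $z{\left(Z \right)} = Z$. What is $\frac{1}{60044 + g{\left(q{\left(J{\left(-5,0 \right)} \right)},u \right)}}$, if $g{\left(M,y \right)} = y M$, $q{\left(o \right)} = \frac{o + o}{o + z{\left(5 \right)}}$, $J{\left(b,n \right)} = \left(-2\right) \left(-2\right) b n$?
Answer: $\frac{1}{60044} \approx 1.6654 \cdot 10^{-5}$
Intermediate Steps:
$J{\left(b,n \right)} = 4 b n$
$q{\left(o \right)} = \frac{2 o}{5 + o}$ ($q{\left(o \right)} = \frac{o + o}{o + 5} = \frac{2 o}{5 + o}$)
$g{\left(M,y \right)} = M y$
$\frac{1}{60044 + g{\left(q{\left(J{\left(-5,0 \right)} \right)},u \right)}} = \frac{1}{60044 + \frac{2 \cdot 4 \left(-5\right) 0}{5 + 4 \left(-5\right) 0} \cdot 178} = \frac{1}{60044 + 2 \cdot 0 \frac{1}{5 + 0} \cdot 178} = \frac{1}{60044 + 2 \cdot 0 \cdot \frac{1}{5} \cdot 178} = \frac{1}{60044 + 0 \cdot 178} = \frac{1}{60044 + 0} = \frac{1}{60044}$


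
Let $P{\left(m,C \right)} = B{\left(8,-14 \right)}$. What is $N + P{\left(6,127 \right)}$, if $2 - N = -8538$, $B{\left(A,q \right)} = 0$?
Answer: $8540$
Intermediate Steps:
$P{\left(m,C \right)} = 0$
$N = 8540$ ($N = 2 - -8538 = 2 + 8538 = 8540$)
$N + P{\left(6,127 \right)} = 8540 + 0 = 8540$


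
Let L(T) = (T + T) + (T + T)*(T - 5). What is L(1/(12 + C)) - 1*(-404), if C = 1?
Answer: 68174/169 ≈ 403.40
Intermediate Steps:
L(T) = 2*T + 2*T*(-5 + T) (L(T) = 2*T + (2*T)*(-5 + T) = 2*T + 2*T*(-5 + T))
L(1/(12 + C)) - 1*(-404) = 2*(-4 + 1/(12 + 1))/(12 + 1) - 1*(-404) = 2*(-4 + 1/13)/13 + 404 = 2*(1/13)*(-4 + 1/13) + 404 = 2*(1/13)*(-51/13) + 404 = -102/169 + 404 = 68174/169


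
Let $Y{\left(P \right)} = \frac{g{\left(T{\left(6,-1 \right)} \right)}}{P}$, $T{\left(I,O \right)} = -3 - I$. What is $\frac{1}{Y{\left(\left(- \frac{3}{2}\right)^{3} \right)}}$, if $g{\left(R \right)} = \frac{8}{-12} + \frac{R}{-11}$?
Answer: $- \frac{891}{40} \approx -22.275$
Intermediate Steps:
$g{\left(R \right)} = - \frac{2}{3} - \frac{R}{11}$ ($g{\left(R \right)} = 8 \left(- \frac{1}{12}\right) + R \left(- \frac{1}{11}\right) = - \frac{2}{3} - \frac{R}{11}$)
$Y{\left(P \right)} = \frac{5}{33 P}$ ($Y{\left(P \right)} = \frac{- \frac{2}{3} - \frac{-3 - 6}{11}}{P} = \frac{- \frac{2}{3} - - \frac{9}{11}}{P} = \frac{- \frac{2}{3} + \frac{9}{11}}{P} = \frac{5}{33 P}$)
$\frac{1}{Y{\left(\left(- \frac{3}{2}\right)^{3} \right)}} = \frac{1}{\frac{5}{33} \frac{1}{\left(- \frac{3}{2}\right)^{3}}} = \frac{1}{\frac{5}{33} \frac{1}{- \frac{27}{8}}} = \frac{1}{\frac{5}{33} \left(- \frac{8}{27}\right)} = \frac{1}{- \frac{40}{891}} = - \frac{891}{40}$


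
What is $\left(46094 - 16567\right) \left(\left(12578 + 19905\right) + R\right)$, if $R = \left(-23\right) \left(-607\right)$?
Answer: $1371351988$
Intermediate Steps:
$R = 13961$
$\left(46094 - 16567\right) \left(\left(12578 + 19905\right) + R\right) = \left(46094 - 16567\right) \left(\left(12578 + 19905\right) + 13961\right) = 29527 \left(32483 + 13961\right) = 29527 \cdot 46444 = 1371351988$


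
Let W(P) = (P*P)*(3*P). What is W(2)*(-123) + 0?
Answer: -2952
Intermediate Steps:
W(P) = 3*P**3 (W(P) = P**2*(3*P) = 3*P**3)
W(2)*(-123) + 0 = (3*2**3)*(-123) + 0 = (3*8)*(-123) + 0 = 24*(-123) + 0 = -2952 + 0 = -2952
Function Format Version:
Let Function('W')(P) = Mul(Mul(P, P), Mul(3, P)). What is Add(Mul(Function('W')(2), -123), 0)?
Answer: -2952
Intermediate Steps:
Function('W')(P) = Mul(3, Pow(P, 3)) (Function('W')(P) = Mul(Pow(P, 2), Mul(3, P)) = Mul(3, Pow(P, 3)))
Add(Mul(Function('W')(2), -123), 0) = Add(Mul(Mul(3, Pow(2, 3)), -123), 0) = Add(Mul(Mul(3, 8), -123), 0) = Add(Mul(24, -123), 0) = Add(-2952, 0) = -2952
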